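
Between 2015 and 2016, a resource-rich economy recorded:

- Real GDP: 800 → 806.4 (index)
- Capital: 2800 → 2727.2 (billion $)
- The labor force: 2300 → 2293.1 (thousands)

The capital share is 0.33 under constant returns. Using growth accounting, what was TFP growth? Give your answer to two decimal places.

Real GDP growth = (806.4 − 800) / 800 = 0.8%.
Capital growth = (2727.2 − 2800) / 2800 = -2.6%.
The labor force growth = (2293.1 − 2300) / 2300 = -0.3%.
Labor's share = 1 − 0.33 = 0.67.
Capital: 0.33 × (-2.6) = -0.858 pp.
The labor force: 0.67 × (-0.3) = -0.201 pp.
TFP growth = 0.8 + 1.059 = 1.859%.

TFP growth was 1.86%.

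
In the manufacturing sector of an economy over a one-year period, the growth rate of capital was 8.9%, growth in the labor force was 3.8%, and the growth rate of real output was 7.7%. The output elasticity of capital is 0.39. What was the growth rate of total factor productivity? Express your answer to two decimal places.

1.91%

Labor's share = 1 − 0.39 = 0.61.
Capital: 0.39 × 8.9 = 3.471 pp.
The labor force: 0.61 × 3.8 = 2.318 pp.
TFP growth = 7.7 − 5.789 = 1.911%.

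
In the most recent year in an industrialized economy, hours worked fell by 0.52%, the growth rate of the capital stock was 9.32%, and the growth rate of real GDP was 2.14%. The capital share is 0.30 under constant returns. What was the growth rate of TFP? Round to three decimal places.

-0.292%

Labor's share = 1 − 0.3 = 0.7.
The capital stock: 0.3 × 9.32 = 2.796 pp.
Hours worked: 0.7 × (-0.52) = -0.364 pp.
TFP growth = 2.14 − 2.432 = -0.292%.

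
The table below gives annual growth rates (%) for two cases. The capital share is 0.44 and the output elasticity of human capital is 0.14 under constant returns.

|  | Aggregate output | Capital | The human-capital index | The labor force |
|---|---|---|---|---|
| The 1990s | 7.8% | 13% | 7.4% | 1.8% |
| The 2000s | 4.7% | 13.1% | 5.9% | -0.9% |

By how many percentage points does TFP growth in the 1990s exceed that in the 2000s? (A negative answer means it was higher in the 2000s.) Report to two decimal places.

Labor's share = 1 − 0.44 − 0.14 = 0.42.
The 1990s: TFP = 7.8 − 5.72 − 1.036 − 0.756 = 0.288%.
The 2000s: TFP = 4.7 − 5.764 − 0.826 + 0.378 = -1.512%.
Difference = 0.288 − (-1.512) = 1.8 pp.

1.80 percentage points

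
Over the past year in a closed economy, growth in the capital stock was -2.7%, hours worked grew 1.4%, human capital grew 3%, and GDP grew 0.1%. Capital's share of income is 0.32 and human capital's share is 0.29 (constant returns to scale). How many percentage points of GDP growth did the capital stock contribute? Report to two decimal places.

Contribution = share × growth = 0.32 × (-2.7) = -0.864 pp.

-0.86 pp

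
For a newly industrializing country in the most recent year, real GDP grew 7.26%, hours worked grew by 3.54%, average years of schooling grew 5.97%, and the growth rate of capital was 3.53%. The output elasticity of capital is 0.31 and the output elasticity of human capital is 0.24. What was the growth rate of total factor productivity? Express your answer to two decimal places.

Total factor productivity grew 3.14%.

Labor's share = 1 − 0.31 − 0.24 = 0.45.
Capital: 0.31 × 3.53 = 1.0943 pp.
Average years of schooling: 0.24 × 5.97 = 1.4328 pp.
Hours worked: 0.45 × 3.54 = 1.593 pp.
TFP growth = 7.26 − 4.1201 = 3.1399%.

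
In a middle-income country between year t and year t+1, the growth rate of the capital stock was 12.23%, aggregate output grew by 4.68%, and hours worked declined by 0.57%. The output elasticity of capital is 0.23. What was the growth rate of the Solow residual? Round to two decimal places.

2.31%

Labor's share = 1 − 0.23 = 0.77.
The capital stock: 0.23 × 12.23 = 2.8129 pp.
Hours worked: 0.77 × (-0.57) = -0.4389 pp.
TFP growth = 4.68 − 2.374 = 2.306%.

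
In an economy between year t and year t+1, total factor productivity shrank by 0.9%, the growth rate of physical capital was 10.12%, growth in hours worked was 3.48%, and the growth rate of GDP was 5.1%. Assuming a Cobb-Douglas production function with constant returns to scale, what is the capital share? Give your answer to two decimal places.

gY = gA + α·gK + (1−α)·gL, so gY − gA − gL = α(gK − gL).
5.1 + 0.9 − 3.48 = α × (10.12 − 3.48).
2.52 = 6.64 α, so α = 0.3795.

0.38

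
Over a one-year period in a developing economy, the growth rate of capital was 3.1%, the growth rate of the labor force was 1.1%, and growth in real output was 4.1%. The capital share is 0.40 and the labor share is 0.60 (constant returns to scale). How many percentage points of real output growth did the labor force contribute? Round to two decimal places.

0.66 pp

Labor's share = 1 − 0.4 = 0.6.
Contribution = share × growth = 0.6 × 1.1 = 0.66 pp.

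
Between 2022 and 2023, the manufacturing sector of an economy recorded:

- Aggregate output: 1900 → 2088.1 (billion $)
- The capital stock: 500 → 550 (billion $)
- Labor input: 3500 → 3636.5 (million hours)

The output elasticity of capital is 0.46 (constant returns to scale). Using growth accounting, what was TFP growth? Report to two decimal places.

Aggregate output growth = (2088.1 − 1900) / 1900 = 9.9%.
The capital stock growth = (550 − 500) / 500 = 10%.
Labor input growth = (3636.5 − 3500) / 3500 = 3.9%.
Labor's share = 1 − 0.46 = 0.54.
The capital stock: 0.46 × 10 = 4.6 pp.
Labor input: 0.54 × 3.9 = 2.106 pp.
TFP growth = 9.9 − 6.706 = 3.194%.

TFP growth was 3.19%.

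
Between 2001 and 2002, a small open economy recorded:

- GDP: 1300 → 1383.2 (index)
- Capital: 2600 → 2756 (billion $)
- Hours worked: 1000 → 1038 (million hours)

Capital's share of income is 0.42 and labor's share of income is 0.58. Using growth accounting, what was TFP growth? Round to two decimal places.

GDP growth = (1383.2 − 1300) / 1300 = 6.4%.
Capital growth = (2756 − 2600) / 2600 = 6%.
Hours worked growth = (1038 − 1000) / 1000 = 3.8%.
Labor's share = 1 − 0.42 = 0.58.
Capital: 0.42 × 6 = 2.52 pp.
Hours worked: 0.58 × 3.8 = 2.204 pp.
TFP growth = 6.4 − 4.724 = 1.676%.

TFP grew 1.68%.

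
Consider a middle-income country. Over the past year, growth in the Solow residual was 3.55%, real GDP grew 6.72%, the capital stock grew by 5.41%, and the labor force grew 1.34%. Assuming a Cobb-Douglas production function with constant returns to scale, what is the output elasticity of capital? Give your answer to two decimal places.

α = 0.45

gY = gA + α·gK + (1−α)·gL, so gY − gA − gL = α(gK − gL).
6.72 − 3.55 − 1.34 = α × (5.41 − 1.34).
1.83 = 4.07 α, so α = 0.4496.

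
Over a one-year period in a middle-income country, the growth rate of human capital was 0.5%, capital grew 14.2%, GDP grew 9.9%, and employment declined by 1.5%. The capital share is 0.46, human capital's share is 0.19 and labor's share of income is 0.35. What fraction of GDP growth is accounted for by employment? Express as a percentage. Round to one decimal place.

Labor's share = 1 − 0.46 − 0.19 = 0.35.
Employment contributed 0.35 × (-1.5) = -0.525 pp.
Share of growth = -0.525 / 9.9 × 100 = -5.303%.

Employment accounted for -5.3% of growth.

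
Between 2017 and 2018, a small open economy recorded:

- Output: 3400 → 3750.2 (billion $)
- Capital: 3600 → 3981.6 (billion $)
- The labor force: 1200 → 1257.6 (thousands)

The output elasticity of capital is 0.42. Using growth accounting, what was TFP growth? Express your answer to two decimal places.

Output growth = (3750.2 − 3400) / 3400 = 10.3%.
Capital growth = (3981.6 − 3600) / 3600 = 10.6%.
The labor force growth = (1257.6 − 1200) / 1200 = 4.8%.
Labor's share = 1 − 0.42 = 0.58.
Capital: 0.42 × 10.6 = 4.452 pp.
The labor force: 0.58 × 4.8 = 2.784 pp.
TFP growth = 10.3 − 7.236 = 3.064%.

3.06%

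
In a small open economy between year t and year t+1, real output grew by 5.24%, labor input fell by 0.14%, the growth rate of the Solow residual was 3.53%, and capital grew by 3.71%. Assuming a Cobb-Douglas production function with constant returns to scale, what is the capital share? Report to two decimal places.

0.48

gY = gA + α·gK + (1−α)·gL, so gY − gA − gL = α(gK − gL).
5.24 − 3.53 + 0.14 = α × (3.71 − (-0.14)).
1.85 = 3.85 α, so α = 0.4805.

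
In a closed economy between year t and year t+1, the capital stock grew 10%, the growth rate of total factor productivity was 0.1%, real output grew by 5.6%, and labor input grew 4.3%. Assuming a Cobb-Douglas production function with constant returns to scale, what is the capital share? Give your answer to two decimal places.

α = 0.21

gY = gA + α·gK + (1−α)·gL, so gY − gA − gL = α(gK − gL).
5.6 − 0.1 − 4.3 = α × (10 − 4.3).
1.2 = 5.7 α, so α = 0.2105.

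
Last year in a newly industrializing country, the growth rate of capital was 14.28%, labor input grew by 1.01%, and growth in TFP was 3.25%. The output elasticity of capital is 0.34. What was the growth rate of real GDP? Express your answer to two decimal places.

Labor's share = 1 − 0.34 = 0.66.
Capital: 0.34 × 14.28 = 4.8552 pp.
Labor input: 0.66 × 1.01 = 0.6666 pp.
Output growth = 3.25 + 5.5218 = 8.7718%.

Real GDP grew 8.77%.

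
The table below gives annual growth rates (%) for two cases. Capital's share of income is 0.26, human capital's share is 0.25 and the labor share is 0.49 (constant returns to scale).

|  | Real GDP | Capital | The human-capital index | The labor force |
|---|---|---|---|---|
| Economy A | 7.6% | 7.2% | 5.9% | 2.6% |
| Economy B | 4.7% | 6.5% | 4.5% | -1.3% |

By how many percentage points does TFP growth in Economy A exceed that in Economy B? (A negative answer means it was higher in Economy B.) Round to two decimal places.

0.46 percentage points

Labor's share = 1 − 0.26 − 0.25 = 0.49.
Economy A: TFP = 7.6 − 1.872 − 1.475 − 1.274 = 2.979%.
Economy B: TFP = 4.7 − 1.69 − 1.125 + 0.637 = 2.522%.
Difference = 2.979 − (2.522) = 0.457 pp.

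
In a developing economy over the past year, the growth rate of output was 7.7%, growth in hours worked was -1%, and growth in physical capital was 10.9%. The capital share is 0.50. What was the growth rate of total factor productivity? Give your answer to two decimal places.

Labor's share = 1 − 0.5 = 0.5.
Physical capital: 0.5 × 10.9 = 5.45 pp.
Hours worked: 0.5 × (-1) = -0.5 pp.
TFP growth = 7.7 − 4.95 = 2.75%.

Total factor productivity growth was 2.75%.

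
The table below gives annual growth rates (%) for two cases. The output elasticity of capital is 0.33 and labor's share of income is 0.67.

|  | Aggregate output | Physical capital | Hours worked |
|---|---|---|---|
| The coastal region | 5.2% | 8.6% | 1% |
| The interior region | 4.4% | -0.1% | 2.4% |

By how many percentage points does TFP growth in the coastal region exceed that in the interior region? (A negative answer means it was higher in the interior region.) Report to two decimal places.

Labor's share = 1 − 0.33 = 0.67.
The coastal region: TFP = 5.2 − 2.838 − 0.67 = 1.692%.
The interior region: TFP = 4.4 + 0.033 − 1.608 = 2.825%.
Difference = 1.692 − (2.825) = -1.133 pp.

-1.13 percentage points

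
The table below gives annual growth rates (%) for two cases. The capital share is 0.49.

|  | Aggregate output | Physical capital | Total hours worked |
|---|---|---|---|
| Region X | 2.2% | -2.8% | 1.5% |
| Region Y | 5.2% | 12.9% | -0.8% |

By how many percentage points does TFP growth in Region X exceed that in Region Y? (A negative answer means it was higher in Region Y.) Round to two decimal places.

3.52 percentage points

Labor's share = 1 − 0.49 = 0.51.
Region X: TFP = 2.2 + 1.372 − 0.765 = 2.807%.
Region Y: TFP = 5.2 − 6.321 + 0.408 = -0.713%.
Difference = 2.807 − (-0.713) = 3.52 pp.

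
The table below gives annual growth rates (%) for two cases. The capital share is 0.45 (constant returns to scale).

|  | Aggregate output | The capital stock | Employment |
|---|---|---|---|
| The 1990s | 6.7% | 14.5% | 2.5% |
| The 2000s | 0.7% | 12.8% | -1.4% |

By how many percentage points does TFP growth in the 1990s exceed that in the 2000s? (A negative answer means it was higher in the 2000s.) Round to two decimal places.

3.09 percentage points

Labor's share = 1 − 0.45 = 0.55.
The 1990s: TFP = 6.7 − 6.525 − 1.375 = -1.2%.
The 2000s: TFP = 0.7 − 5.76 + 0.77 = -4.29%.
Difference = -1.2 − (-4.29) = 3.09 pp.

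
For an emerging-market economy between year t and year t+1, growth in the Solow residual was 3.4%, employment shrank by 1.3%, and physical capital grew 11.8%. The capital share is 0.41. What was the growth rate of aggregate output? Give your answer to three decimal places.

Aggregate output grew 7.471%.

Labor's share = 1 − 0.41 = 0.59.
Physical capital: 0.41 × 11.8 = 4.838 pp.
Employment: 0.59 × (-1.3) = -0.767 pp.
Output growth = 3.4 + 4.071 = 7.471%.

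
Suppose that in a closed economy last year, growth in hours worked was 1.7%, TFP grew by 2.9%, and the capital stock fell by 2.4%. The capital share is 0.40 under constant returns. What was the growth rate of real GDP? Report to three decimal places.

Labor's share = 1 − 0.4 = 0.6.
The capital stock: 0.4 × (-2.4) = -0.96 pp.
Hours worked: 0.6 × 1.7 = 1.02 pp.
Output growth = 2.9 + 0.06 = 2.96%.

2.960%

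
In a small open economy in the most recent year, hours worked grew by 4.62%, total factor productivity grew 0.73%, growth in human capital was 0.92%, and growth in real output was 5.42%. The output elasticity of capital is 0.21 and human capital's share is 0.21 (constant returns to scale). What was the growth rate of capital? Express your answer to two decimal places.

Labor's share = 1 − 0.21 − 0.21 = 0.58.
gY = gA + 0.21×0.92 + 0.58×4.62 + 0.21×g.
0.21×g = 5.42 − 0.73 − 2.8728 = 1.8172.
g = 1.8172 / 0.21 = 8.6533%.

Capital growth was 8.65%.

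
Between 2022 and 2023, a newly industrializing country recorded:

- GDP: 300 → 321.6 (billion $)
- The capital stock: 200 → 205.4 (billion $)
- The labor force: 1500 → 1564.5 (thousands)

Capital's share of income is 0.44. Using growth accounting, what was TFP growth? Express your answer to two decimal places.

GDP growth = (321.6 − 300) / 300 = 7.2%.
The capital stock growth = (205.4 − 200) / 200 = 2.7%.
The labor force growth = (1564.5 − 1500) / 1500 = 4.3%.
Labor's share = 1 − 0.44 = 0.56.
The capital stock: 0.44 × 2.7 = 1.188 pp.
The labor force: 0.56 × 4.3 = 2.408 pp.
TFP growth = 7.2 − 3.596 = 3.604%.

3.60%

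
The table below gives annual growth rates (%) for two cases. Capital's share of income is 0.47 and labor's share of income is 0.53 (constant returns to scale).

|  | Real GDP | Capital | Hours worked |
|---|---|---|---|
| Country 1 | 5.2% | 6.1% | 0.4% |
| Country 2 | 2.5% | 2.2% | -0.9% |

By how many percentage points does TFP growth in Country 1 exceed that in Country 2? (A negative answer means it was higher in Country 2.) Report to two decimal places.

Labor's share = 1 − 0.47 = 0.53.
Country 1: TFP = 5.2 − 2.867 − 0.212 = 2.121%.
Country 2: TFP = 2.5 − 1.034 + 0.477 = 1.943%.
Difference = 2.121 − (1.943) = 0.178 pp.

0.18 percentage points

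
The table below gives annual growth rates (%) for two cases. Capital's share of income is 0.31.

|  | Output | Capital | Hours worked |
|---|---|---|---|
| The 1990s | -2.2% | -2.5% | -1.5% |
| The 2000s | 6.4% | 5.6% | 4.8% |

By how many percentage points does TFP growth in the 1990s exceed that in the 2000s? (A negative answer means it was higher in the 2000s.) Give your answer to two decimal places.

-1.74 percentage points

Labor's share = 1 − 0.31 = 0.69.
The 1990s: TFP = -2.2 + 0.775 + 1.035 = -0.39%.
The 2000s: TFP = 6.4 − 1.736 − 3.312 = 1.352%.
Difference = -0.39 − (1.352) = -1.742 pp.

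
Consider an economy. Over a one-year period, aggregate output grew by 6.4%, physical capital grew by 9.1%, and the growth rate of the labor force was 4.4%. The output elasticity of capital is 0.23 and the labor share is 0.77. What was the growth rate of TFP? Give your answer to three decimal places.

0.919%

Labor's share = 1 − 0.23 = 0.77.
Physical capital: 0.23 × 9.1 = 2.093 pp.
The labor force: 0.77 × 4.4 = 3.388 pp.
TFP growth = 6.4 − 5.481 = 0.919%.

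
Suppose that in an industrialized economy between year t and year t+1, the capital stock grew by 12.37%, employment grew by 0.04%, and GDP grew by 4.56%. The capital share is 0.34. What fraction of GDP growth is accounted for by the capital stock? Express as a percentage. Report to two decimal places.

The capital stock accounted for 92.23% of growth.

The capital stock contributed 0.34 × 12.37 = 4.2058 pp.
Share of growth = 4.2058 / 4.56 × 100 = 92.2325%.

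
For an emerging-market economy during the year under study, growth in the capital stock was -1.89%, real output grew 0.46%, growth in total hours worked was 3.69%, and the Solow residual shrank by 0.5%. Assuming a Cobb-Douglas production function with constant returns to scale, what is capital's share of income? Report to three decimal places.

gY = gA + α·gK + (1−α)·gL, so gY − gA − gL = α(gK − gL).
0.46 + 0.5 − 3.69 = α × (-1.89 − 3.69).
-2.73 = -5.58 α, so α = 0.48925.

α = 0.489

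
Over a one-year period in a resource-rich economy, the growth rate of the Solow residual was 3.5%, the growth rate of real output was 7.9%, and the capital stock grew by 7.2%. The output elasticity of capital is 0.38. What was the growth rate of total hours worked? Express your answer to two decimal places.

2.68%

Labor's share = 1 − 0.38 = 0.62.
gY = gA + 0.38×7.2 + 0.62×g.
0.62×g = 7.9 − 3.5 − 2.736 = 1.664.
g = 1.664 / 0.62 = 2.6839%.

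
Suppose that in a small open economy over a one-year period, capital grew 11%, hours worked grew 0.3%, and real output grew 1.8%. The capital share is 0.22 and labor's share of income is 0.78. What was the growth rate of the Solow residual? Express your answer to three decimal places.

-0.854%

Labor's share = 1 − 0.22 = 0.78.
Capital: 0.22 × 11 = 2.42 pp.
Hours worked: 0.78 × 0.3 = 0.234 pp.
TFP growth = 1.8 − 2.654 = -0.854%.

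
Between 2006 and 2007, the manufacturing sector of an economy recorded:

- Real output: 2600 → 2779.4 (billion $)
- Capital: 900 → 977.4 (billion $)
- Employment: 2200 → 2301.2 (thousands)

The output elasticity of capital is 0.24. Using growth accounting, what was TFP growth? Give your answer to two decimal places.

Real output growth = (2779.4 − 2600) / 2600 = 6.9%.
Capital growth = (977.4 − 900) / 900 = 8.6%.
Employment growth = (2301.2 − 2200) / 2200 = 4.6%.
Labor's share = 1 − 0.24 = 0.76.
Capital: 0.24 × 8.6 = 2.064 pp.
Employment: 0.76 × 4.6 = 3.496 pp.
TFP growth = 6.9 − 5.56 = 1.34%.

TFP growth was 1.34%.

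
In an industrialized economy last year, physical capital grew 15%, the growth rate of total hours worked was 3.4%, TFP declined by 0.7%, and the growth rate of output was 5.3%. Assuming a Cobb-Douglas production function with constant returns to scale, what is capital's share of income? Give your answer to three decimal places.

Capital's share of income is 0.224.

gY = gA + α·gK + (1−α)·gL, so gY − gA − gL = α(gK − gL).
5.3 + 0.7 − 3.4 = α × (15 − 3.4).
2.6 = 11.6 α, so α = 0.22414.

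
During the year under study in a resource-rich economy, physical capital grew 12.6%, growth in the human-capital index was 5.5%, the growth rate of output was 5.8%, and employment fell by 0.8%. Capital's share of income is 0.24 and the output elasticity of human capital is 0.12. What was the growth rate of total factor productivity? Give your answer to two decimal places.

2.63%

Labor's share = 1 − 0.24 − 0.12 = 0.64.
Physical capital: 0.24 × 12.6 = 3.024 pp.
The human-capital index: 0.12 × 5.5 = 0.66 pp.
Employment: 0.64 × (-0.8) = -0.512 pp.
TFP growth = 5.8 − 3.172 = 2.628%.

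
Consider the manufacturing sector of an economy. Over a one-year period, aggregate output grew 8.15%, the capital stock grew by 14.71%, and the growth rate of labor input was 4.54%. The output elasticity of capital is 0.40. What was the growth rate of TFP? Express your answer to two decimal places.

Labor's share = 1 − 0.4 = 0.6.
The capital stock: 0.4 × 14.71 = 5.884 pp.
Labor input: 0.6 × 4.54 = 2.724 pp.
TFP growth = 8.15 − 8.608 = -0.458%.

-0.46%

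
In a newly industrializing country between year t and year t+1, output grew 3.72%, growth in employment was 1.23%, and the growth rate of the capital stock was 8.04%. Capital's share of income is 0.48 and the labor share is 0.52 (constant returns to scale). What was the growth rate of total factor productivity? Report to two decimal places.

-0.78%

Labor's share = 1 − 0.48 = 0.52.
The capital stock: 0.48 × 8.04 = 3.8592 pp.
Employment: 0.52 × 1.23 = 0.6396 pp.
TFP growth = 3.72 − 4.4988 = -0.7788%.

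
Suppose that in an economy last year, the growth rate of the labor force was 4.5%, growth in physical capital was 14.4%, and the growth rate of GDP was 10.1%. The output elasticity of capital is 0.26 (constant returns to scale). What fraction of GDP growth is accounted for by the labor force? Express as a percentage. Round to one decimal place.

33.0%

Labor's share = 1 − 0.26 = 0.74.
The labor force contributed 0.74 × 4.5 = 3.33 pp.
Share of growth = 3.33 / 10.1 × 100 = 32.97%.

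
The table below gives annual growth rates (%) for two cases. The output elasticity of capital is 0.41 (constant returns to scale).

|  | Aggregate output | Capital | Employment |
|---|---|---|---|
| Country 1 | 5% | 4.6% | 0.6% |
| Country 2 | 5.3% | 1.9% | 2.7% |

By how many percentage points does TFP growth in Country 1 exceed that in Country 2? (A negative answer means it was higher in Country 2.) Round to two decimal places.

Labor's share = 1 − 0.41 = 0.59.
Country 1: TFP = 5 − 1.886 − 0.354 = 2.76%.
Country 2: TFP = 5.3 − 0.779 − 1.593 = 2.928%.
Difference = 2.76 − (2.928) = -0.168 pp.

-0.17 percentage points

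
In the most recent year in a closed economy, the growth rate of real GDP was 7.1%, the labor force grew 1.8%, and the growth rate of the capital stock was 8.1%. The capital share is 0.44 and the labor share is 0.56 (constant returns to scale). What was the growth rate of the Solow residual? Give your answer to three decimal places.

2.528%

Labor's share = 1 − 0.44 = 0.56.
The capital stock: 0.44 × 8.1 = 3.564 pp.
The labor force: 0.56 × 1.8 = 1.008 pp.
TFP growth = 7.1 − 4.572 = 2.528%.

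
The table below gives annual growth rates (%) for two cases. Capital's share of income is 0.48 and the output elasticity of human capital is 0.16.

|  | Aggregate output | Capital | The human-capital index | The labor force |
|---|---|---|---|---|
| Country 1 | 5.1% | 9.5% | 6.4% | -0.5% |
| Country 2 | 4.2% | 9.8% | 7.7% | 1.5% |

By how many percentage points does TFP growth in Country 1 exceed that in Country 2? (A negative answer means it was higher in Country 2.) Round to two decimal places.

Labor's share = 1 − 0.48 − 0.16 = 0.36.
Country 1: TFP = 5.1 − 4.56 − 1.024 + 0.18 = -0.304%.
Country 2: TFP = 4.2 − 4.704 − 1.232 − 0.54 = -2.276%.
Difference = -0.304 − (-2.276) = 1.972 pp.

1.97 percentage points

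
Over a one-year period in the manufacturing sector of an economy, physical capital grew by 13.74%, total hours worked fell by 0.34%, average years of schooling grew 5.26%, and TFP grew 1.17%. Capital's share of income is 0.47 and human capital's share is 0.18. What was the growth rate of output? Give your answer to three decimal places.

Labor's share = 1 − 0.47 − 0.18 = 0.35.
Physical capital: 0.47 × 13.74 = 6.4578 pp.
Average years of schooling: 0.18 × 5.26 = 0.9468 pp.
Total hours worked: 0.35 × (-0.34) = -0.119 pp.
Output growth = 1.17 + 7.2856 = 8.4556%.

Output grew 8.456%.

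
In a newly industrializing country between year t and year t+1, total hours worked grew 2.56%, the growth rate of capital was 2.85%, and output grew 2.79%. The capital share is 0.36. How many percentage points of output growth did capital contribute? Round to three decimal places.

1.026 percentage points

Contribution = share × growth = 0.36 × 2.85 = 1.026 pp.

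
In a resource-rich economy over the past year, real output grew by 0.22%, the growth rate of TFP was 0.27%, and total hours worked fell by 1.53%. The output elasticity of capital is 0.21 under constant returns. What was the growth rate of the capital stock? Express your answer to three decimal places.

Labor's share = 1 − 0.21 = 0.79.
gY = gA + 0.79×(-1.53) + 0.21×g.
0.21×g = 0.22 − 0.27 + 1.2087 = 1.1587.
g = 1.1587 / 0.21 = 5.51762%.

5.518%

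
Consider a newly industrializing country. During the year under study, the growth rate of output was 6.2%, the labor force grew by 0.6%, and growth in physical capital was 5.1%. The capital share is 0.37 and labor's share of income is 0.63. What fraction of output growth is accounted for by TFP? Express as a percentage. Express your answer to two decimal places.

Labor's share = 1 − 0.37 = 0.63.
Physical capital: 0.37 × 5.1 = 1.887 pp.
The labor force: 0.63 × 0.6 = 0.378 pp.
TFP growth = 6.2 − 2.265 = 3.935%.
TFP share of growth = 3.935 / 6.2 × 100 = 63.4677%.

TFP accounted for 63.47% of growth.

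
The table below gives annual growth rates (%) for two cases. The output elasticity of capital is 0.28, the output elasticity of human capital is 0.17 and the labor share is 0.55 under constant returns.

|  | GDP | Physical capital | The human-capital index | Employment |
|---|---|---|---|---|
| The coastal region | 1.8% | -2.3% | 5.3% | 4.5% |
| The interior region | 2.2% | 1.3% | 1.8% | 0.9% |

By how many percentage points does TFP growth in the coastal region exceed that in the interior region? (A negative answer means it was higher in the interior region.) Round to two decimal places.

Labor's share = 1 − 0.28 − 0.17 = 0.55.
The coastal region: TFP = 1.8 + 0.644 − 0.901 − 2.475 = -0.932%.
The interior region: TFP = 2.2 − 0.364 − 0.306 − 0.495 = 1.035%.
Difference = -0.932 − (1.035) = -1.967 pp.

-1.97 percentage points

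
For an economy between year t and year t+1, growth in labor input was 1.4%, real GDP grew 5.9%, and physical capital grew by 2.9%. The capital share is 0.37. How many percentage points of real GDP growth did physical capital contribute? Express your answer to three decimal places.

1.073 pp

Contribution = share × growth = 0.37 × 2.9 = 1.073 pp.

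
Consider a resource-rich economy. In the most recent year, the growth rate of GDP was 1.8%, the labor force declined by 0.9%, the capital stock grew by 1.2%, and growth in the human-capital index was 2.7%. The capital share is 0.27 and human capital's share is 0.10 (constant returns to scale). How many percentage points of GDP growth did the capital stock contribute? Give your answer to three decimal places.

Contribution = share × growth = 0.27 × 1.2 = 0.324 pp.

0.324 percentage points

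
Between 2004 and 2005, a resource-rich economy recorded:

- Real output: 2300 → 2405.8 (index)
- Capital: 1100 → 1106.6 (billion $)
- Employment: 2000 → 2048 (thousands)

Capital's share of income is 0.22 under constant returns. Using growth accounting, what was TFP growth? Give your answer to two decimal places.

TFP grew 2.60%.

Real output growth = (2405.8 − 2300) / 2300 = 4.6%.
Capital growth = (1106.6 − 1100) / 1100 = 0.6%.
Employment growth = (2048 − 2000) / 2000 = 2.4%.
Labor's share = 1 − 0.22 = 0.78.
Capital: 0.22 × 0.6 = 0.132 pp.
Employment: 0.78 × 2.4 = 1.872 pp.
TFP growth = 4.6 − 2.004 = 2.596%.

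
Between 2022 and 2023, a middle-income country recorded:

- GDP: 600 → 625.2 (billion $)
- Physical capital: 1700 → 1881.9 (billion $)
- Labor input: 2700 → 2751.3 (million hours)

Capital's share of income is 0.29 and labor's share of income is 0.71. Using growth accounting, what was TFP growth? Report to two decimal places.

GDP growth = (625.2 − 600) / 600 = 4.2%.
Physical capital growth = (1881.9 − 1700) / 1700 = 10.7%.
Labor input growth = (2751.3 − 2700) / 2700 = 1.9%.
Labor's share = 1 − 0.29 = 0.71.
Physical capital: 0.29 × 10.7 = 3.103 pp.
Labor input: 0.71 × 1.9 = 1.349 pp.
TFP growth = 4.2 − 4.452 = -0.252%.

-0.25%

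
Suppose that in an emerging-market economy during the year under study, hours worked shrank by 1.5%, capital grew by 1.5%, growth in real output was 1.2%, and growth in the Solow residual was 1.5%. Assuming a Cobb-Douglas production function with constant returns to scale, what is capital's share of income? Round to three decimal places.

gY = gA + α·gK + (1−α)·gL, so gY − gA − gL = α(gK − gL).
1.2 − 1.5 + 1.5 = α × (1.5 − (-1.5)).
1.2 = 3 α, so α = 0.4.

0.400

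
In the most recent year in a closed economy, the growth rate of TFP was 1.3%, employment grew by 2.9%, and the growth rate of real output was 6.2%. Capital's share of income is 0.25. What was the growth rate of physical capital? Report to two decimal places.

Labor's share = 1 − 0.25 = 0.75.
gY = gA + 0.75×2.9 + 0.25×g.
0.25×g = 6.2 − 1.3 − 2.175 = 2.725.
g = 2.725 / 0.25 = 10.9%.

10.90%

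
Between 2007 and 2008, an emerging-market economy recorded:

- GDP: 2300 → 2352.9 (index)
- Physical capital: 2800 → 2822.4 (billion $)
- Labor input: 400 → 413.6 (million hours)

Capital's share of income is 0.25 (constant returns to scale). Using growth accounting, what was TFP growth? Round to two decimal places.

-0.45%

GDP growth = (2352.9 − 2300) / 2300 = 2.3%.
Physical capital growth = (2822.4 − 2800) / 2800 = 0.8%.
Labor input growth = (413.6 − 400) / 400 = 3.4%.
Labor's share = 1 − 0.25 = 0.75.
Physical capital: 0.25 × 0.8 = 0.2 pp.
Labor input: 0.75 × 3.4 = 2.55 pp.
TFP growth = 2.3 − 2.75 = -0.45%.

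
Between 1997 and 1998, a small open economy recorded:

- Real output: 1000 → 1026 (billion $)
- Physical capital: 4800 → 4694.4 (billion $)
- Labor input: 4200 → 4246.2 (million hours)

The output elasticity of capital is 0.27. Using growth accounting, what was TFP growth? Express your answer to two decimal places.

Real output growth = (1026 − 1000) / 1000 = 2.6%.
Physical capital growth = (4694.4 − 4800) / 4800 = -2.2%.
Labor input growth = (4246.2 − 4200) / 4200 = 1.1%.
Labor's share = 1 − 0.27 = 0.73.
Physical capital: 0.27 × (-2.2) = -0.594 pp.
Labor input: 0.73 × 1.1 = 0.803 pp.
TFP growth = 2.6 − 0.209 = 2.391%.

2.39%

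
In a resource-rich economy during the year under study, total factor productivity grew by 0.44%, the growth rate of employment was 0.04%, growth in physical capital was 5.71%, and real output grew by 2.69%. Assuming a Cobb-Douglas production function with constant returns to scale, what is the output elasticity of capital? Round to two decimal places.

0.39

gY = gA + α·gK + (1−α)·gL, so gY − gA − gL = α(gK − gL).
2.69 − 0.44 − 0.04 = α × (5.71 − 0.04).
2.21 = 5.67 α, so α = 0.3898.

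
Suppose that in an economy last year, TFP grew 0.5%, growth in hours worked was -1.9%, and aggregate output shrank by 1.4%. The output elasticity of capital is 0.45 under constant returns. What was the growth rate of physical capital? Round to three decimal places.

Labor's share = 1 − 0.45 = 0.55.
gY = gA + 0.55×(-1.9) + 0.45×g.
0.45×g = -1.4 − 0.5 + 1.045 = -0.855.
g = -0.855 / 0.45 = -1.9%.

-1.900%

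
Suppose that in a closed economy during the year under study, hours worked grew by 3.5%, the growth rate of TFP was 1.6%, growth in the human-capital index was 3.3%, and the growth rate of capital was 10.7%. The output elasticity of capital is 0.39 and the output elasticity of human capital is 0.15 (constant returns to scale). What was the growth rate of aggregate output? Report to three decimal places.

Aggregate output grew 7.878%.

Labor's share = 1 − 0.39 − 0.15 = 0.46.
Capital: 0.39 × 10.7 = 4.173 pp.
The human-capital index: 0.15 × 3.3 = 0.495 pp.
Hours worked: 0.46 × 3.5 = 1.61 pp.
Output growth = 1.6 + 6.278 = 7.878%.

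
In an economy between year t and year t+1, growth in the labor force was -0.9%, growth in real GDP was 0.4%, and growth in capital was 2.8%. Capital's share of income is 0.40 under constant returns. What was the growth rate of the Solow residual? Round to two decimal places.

Labor's share = 1 − 0.4 = 0.6.
Capital: 0.4 × 2.8 = 1.12 pp.
The labor force: 0.6 × (-0.9) = -0.54 pp.
TFP growth = 0.4 − 0.58 = -0.18%.

-0.18%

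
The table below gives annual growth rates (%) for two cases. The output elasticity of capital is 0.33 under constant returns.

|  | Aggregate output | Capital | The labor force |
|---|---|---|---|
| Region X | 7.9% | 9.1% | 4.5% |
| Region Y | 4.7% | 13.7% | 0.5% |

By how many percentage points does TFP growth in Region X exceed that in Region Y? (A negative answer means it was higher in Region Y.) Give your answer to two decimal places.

2.04 percentage points

Labor's share = 1 − 0.33 = 0.67.
Region X: TFP = 7.9 − 3.003 − 3.015 = 1.882%.
Region Y: TFP = 4.7 − 4.521 − 0.335 = -0.156%.
Difference = 1.882 − (-0.156) = 2.038 pp.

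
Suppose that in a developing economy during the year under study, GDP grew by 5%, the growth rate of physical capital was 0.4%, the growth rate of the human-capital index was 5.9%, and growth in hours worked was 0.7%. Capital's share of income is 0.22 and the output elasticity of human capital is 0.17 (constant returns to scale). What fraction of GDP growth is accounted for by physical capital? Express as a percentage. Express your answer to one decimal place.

Physical capital contributed 0.22 × 0.4 = 0.088 pp.
Share of growth = 0.088 / 5 × 100 = 1.76%.

Physical capital accounted for 1.8% of growth.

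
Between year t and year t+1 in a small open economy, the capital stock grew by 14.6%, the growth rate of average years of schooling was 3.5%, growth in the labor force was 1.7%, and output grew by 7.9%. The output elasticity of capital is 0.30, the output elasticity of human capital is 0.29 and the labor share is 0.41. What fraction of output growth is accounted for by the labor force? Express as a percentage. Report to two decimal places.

Labor's share = 1 − 0.3 − 0.29 = 0.41.
The labor force contributed 0.41 × 1.7 = 0.697 pp.
Share of growth = 0.697 / 7.9 × 100 = 8.8228%.

8.82%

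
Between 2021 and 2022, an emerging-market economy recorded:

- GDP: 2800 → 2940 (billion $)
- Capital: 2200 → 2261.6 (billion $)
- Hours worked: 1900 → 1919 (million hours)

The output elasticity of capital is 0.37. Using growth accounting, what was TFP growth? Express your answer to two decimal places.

3.33%

GDP growth = (2940 − 2800) / 2800 = 5%.
Capital growth = (2261.6 − 2200) / 2200 = 2.8%.
Hours worked growth = (1919 − 1900) / 1900 = 1%.
Labor's share = 1 − 0.37 = 0.63.
Capital: 0.37 × 2.8 = 1.036 pp.
Hours worked: 0.63 × 1 = 0.63 pp.
TFP growth = 5 − 1.666 = 3.334%.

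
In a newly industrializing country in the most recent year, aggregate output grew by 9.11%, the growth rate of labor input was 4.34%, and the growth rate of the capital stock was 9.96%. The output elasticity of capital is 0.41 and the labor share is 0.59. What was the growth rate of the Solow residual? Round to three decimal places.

2.466%

Labor's share = 1 − 0.41 = 0.59.
The capital stock: 0.41 × 9.96 = 4.0836 pp.
Labor input: 0.59 × 4.34 = 2.5606 pp.
TFP growth = 9.11 − 6.6442 = 2.4658%.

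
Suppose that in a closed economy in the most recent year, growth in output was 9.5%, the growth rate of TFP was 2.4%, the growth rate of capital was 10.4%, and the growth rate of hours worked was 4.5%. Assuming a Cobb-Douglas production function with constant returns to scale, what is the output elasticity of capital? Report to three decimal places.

α = 0.441

gY = gA + α·gK + (1−α)·gL, so gY − gA − gL = α(gK − gL).
9.5 − 2.4 − 4.5 = α × (10.4 − 4.5).
2.6 = 5.9 α, so α = 0.44068.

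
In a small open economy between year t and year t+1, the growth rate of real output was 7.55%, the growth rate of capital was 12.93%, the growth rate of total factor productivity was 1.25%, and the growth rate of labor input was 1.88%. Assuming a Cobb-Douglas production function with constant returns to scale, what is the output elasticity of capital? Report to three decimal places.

gY = gA + α·gK + (1−α)·gL, so gY − gA − gL = α(gK − gL).
7.55 − 1.25 − 1.88 = α × (12.93 − 1.88).
4.42 = 11.05 α, so α = 0.4.

The output elasticity of capital is 0.400.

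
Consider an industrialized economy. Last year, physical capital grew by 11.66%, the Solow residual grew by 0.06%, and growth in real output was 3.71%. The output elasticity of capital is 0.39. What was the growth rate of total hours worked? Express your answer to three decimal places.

-1.471%

Labor's share = 1 − 0.39 = 0.61.
gY = gA + 0.39×11.66 + 0.61×g.
0.61×g = 3.71 − 0.06 − 4.5474 = -0.8974.
g = -0.8974 / 0.61 = -1.47115%.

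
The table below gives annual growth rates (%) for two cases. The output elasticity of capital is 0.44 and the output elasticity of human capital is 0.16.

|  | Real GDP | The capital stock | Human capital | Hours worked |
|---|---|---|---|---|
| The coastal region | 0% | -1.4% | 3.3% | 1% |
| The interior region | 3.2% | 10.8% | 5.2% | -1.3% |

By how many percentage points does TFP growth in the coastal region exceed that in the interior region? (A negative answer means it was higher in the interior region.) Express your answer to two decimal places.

Labor's share = 1 − 0.44 − 0.16 = 0.4.
The coastal region: TFP = 0 + 0.616 − 0.528 − 0.4 = -0.312%.
The interior region: TFP = 3.2 − 4.752 − 0.832 + 0.52 = -1.864%.
Difference = -0.312 − (-1.864) = 1.552 pp.

1.55 percentage points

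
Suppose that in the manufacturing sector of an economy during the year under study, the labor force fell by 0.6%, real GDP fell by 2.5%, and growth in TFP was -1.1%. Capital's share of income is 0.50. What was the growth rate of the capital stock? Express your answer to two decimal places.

Labor's share = 1 − 0.5 = 0.5.
gY = gA + 0.5×(-0.6) + 0.5×g.
0.5×g = -2.5 + 1.1 + 0.3 = -1.1.
g = -1.1 / 0.5 = -2.2%.

-2.20%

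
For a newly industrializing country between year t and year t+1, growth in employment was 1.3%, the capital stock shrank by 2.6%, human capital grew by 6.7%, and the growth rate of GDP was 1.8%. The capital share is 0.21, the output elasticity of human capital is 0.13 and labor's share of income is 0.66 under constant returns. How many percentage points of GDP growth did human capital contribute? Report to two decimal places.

0.87 percentage points

Contribution = share × growth = 0.13 × 6.7 = 0.871 pp.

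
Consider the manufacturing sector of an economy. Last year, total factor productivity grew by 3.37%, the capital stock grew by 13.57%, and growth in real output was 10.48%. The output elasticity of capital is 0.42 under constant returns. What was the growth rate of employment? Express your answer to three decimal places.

Labor's share = 1 − 0.42 = 0.58.
gY = gA + 0.42×13.57 + 0.58×g.
0.58×g = 10.48 − 3.37 − 5.6994 = 1.4106.
g = 1.4106 / 0.58 = 2.43207%.

2.432%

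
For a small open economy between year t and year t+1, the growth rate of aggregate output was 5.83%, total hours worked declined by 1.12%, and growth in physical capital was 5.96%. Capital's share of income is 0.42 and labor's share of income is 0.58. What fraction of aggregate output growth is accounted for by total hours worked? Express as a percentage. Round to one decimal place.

Total hours worked accounted for -11.1% of growth.

Labor's share = 1 − 0.42 = 0.58.
Total hours worked contributed 0.58 × (-1.12) = -0.6496 pp.
Share of growth = -0.6496 / 5.83 × 100 = -11.142%.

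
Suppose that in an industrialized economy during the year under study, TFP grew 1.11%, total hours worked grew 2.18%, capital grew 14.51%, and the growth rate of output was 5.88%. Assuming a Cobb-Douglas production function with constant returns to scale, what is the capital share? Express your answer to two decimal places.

gY = gA + α·gK + (1−α)·gL, so gY − gA − gL = α(gK − gL).
5.88 − 1.11 − 2.18 = α × (14.51 − 2.18).
2.59 = 12.33 α, so α = 0.2101.

α = 0.21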